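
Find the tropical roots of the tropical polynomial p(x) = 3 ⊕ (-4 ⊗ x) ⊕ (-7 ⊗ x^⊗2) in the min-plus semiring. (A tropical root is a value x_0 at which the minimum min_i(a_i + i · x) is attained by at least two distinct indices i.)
Roots: {3, 7}

Each tropical root is a break point of the lower envelope of the lines y = a_i + i · x (there are 3 lines, with slopes 0, 1, ..., 2). Only the lines that attain the minimum somewhere contribute to roots; other lines are dominated. Here the surviving (envelope) indices are i = 2, i = 1, i = 0.
Intersections between consecutive envelope lines give the roots: for adjacent envelope indices i < j the intersection is x = (a_i − a_j) / (j − i). Reading off the sorted break points: {3, 7}.
Verification: at each break x_0, at least two indices attain the minimum of min_i(a_i + i · x_0).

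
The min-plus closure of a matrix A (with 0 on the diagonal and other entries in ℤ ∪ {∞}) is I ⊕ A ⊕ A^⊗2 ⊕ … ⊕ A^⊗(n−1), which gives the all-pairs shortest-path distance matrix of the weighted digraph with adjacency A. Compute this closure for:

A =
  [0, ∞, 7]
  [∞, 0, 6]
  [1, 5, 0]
Closure =
  [0, 12, 7]
  [7, 0, 6]
  [1, 5, 0]

This is the Floyd-Warshall all-pairs shortest-path computation. For each intermediate vertex k = 0, 1, …, 2, update dist[i][j] ← min(dist[i][j], dist[i][k] + dist[k][j]). The final matrix gives, for each (i, j), the minimum total weight of any directed path from i to j (possibly empty when i = j).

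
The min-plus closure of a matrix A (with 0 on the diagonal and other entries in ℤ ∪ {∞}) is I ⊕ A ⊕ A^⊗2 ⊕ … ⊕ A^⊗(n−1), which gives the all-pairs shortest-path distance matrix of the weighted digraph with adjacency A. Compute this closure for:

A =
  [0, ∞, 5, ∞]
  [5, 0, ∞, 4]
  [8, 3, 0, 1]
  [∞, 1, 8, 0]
Closure =
  [0, 7, 5, 6]
  [5, 0, 10, 4]
  [7, 2, 0, 1]
  [6, 1, 8, 0]

This is the Floyd-Warshall all-pairs shortest-path computation. For each intermediate vertex k = 0, 1, …, 3, update dist[i][j] ← min(dist[i][j], dist[i][k] + dist[k][j]). The final matrix gives, for each (i, j), the minimum total weight of any directed path from i to j (possibly empty when i = j).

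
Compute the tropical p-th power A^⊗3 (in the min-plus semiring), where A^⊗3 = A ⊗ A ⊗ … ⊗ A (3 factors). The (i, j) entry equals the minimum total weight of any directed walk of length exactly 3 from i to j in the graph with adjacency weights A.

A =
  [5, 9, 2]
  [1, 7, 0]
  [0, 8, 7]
A^⊗3 =
  [7, 11, 4]
  [3, 9, 2]
  [2, 10, 7]

Each entry (A^⊗3)_ij equals the minimum over all length-3 walks i = v_0 → v_1 → … → v_3 = j of Σ_t A[v_t][v_{t+1}]. For example, for (i, j) = (0, 2) we minimise over 9 possible intermediate vertex sequences; the minimum is 4, attained along the walk 0 → 2 → 0 → 2.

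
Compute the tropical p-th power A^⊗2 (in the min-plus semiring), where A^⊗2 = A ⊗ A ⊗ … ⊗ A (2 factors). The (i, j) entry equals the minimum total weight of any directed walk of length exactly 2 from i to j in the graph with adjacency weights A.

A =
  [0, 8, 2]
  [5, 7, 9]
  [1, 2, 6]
A^⊗2 =
  [0, 4, 2]
  [5, 11, 7]
  [1, 8, 3]

Each entry (A^⊗2)_ij equals the minimum over all length-2 walks i = v_0 → v_1 → … → v_2 = j of Σ_t A[v_t][v_{t+1}]. For example, for (i, j) = (0, 2) we minimise over 3 possible intermediate vertex sequences; the minimum is 2, attained along the walk 0 → 0 → 2.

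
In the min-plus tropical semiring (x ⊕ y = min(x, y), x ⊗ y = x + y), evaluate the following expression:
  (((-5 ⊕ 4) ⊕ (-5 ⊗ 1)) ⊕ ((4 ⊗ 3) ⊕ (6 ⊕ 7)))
(((-5 ⊕ 4) ⊕ (-5 ⊗ 1)) ⊕ ((4 ⊗ 3) ⊕ (6 ⊕ 7))) = -5

Expand innermost to outermost. Recall ⊕ takes the minimum of its arguments and ⊗ takes their sum. Working out the expression (((-5 ⊕ 4) ⊕ (-5 ⊗ 1)) ⊕ ((4 ⊗ 3) ⊕ (6 ⊕ 7))) gives -5.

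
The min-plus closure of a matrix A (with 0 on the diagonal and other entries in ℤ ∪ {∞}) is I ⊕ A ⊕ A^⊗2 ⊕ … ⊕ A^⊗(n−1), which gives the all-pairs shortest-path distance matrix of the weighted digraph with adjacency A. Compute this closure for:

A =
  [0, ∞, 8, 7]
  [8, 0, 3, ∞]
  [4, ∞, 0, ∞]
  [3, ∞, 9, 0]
Closure =
  [0, ∞, 8, 7]
  [7, 0, 3, 14]
  [4, ∞, 0, 11]
  [3, ∞, 9, 0]

This is the Floyd-Warshall all-pairs shortest-path computation. For each intermediate vertex k = 0, 1, …, 3, update dist[i][j] ← min(dist[i][j], dist[i][k] + dist[k][j]). The final matrix gives, for each (i, j), the minimum total weight of any directed path from i to j (possibly empty when i = j).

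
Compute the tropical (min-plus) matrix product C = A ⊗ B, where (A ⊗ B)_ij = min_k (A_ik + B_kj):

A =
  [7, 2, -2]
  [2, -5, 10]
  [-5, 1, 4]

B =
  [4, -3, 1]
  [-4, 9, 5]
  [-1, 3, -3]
A ⊗ B =
  [-3, 1, -5]
  [-9, -1, 0]
  [-3, -8, -4]

Apply the min-plus product entry-by-entry:
  C[0][0] = min over k of (A[0][0] + B[0][0] = 7 + 4 = 11, A[0][1] + B[1][0] = 2 + -4 = -2, A[0][2] + B[2][0] = -2 + -1 = -3) = -3 (attained at k = 2)
  C[0][1] = min over k of (A[0][0] + B[0][1] = 7 + -3 = 4, A[0][1] + B[1][1] = 2 + 9 = 11, A[0][2] + B[2][1] = -2 + 3 = 1) = 1 (attained at k = 2)
  C[0][2] = min over k of (A[0][0] + B[0][2] = 7 + 1 = 8, A[0][1] + B[1][2] = 2 + 5 = 7, A[0][2] + B[2][2] = -2 + -3 = -5) = -5 (attained at k = 2)
  C[1][0] = min over k of (A[1][0] + B[0][0] = 2 + 4 = 6, A[1][1] + B[1][0] = -5 + -4 = -9, A[1][2] + B[2][0] = 10 + -1 = 9) = -9 (attained at k = 1)
  C[1][1] = min over k of (A[1][0] + B[0][1] = 2 + -3 = -1, A[1][1] + B[1][1] = -5 + 9 = 4, A[1][2] + B[2][1] = 10 + 3 = 13) = -1 (attained at k = 0)
  C[1][2] = min over k of (A[1][0] + B[0][2] = 2 + 1 = 3, A[1][1] + B[1][2] = -5 + 5 = 0, A[1][2] + B[2][2] = 10 + -3 = 7) = 0 (attained at k = 1)
  C[2][0] = min over k of (A[2][0] + B[0][0] = -5 + 4 = -1, A[2][1] + B[1][0] = 1 + -4 = -3, A[2][2] + B[2][0] = 4 + -1 = 3) = -3 (attained at k = 1)
  C[2][1] = min over k of (A[2][0] + B[0][1] = -5 + -3 = -8, A[2][1] + B[1][1] = 1 + 9 = 10, A[2][2] + B[2][1] = 4 + 3 = 7) = -8 (attained at k = 0)
  C[2][2] = min over k of (A[2][0] + B[0][2] = -5 + 1 = -4, A[2][1] + B[1][2] = 1 + 5 = 6, A[2][2] + B[2][2] = 4 + -3 = 1) = -4 (attained at k = 0)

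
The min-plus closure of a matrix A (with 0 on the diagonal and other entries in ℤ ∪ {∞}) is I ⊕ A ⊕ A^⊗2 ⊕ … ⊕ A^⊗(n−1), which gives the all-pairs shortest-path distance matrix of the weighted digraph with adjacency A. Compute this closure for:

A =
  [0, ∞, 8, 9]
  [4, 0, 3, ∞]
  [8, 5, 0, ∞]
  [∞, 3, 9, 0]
Closure =
  [0, 12, 8, 9]
  [4, 0, 3, 13]
  [8, 5, 0, 17]
  [7, 3, 6, 0]

This is the Floyd-Warshall all-pairs shortest-path computation. For each intermediate vertex k = 0, 1, …, 3, update dist[i][j] ← min(dist[i][j], dist[i][k] + dist[k][j]). The final matrix gives, for each (i, j), the minimum total weight of any directed path from i to j (possibly empty when i = j).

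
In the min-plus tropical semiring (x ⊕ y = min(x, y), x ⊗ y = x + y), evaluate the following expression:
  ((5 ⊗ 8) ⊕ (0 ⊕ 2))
((5 ⊗ 8) ⊕ (0 ⊕ 2)) = 0

Expand innermost to outermost. Recall ⊕ takes the minimum of its arguments and ⊗ takes their sum. Working out the expression ((5 ⊗ 8) ⊕ (0 ⊕ 2)) gives 0.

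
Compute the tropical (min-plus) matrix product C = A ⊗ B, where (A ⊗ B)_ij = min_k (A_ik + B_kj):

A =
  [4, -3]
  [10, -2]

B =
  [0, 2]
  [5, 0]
A ⊗ B =
  [2, -3]
  [3, -2]

Apply the min-plus product entry-by-entry:
  C[0][0] = min over k of (A[0][0] + B[0][0] = 4 + 0 = 4, A[0][1] + B[1][0] = -3 + 5 = 2) = 2 (attained at k = 1)
  C[0][1] = min over k of (A[0][0] + B[0][1] = 4 + 2 = 6, A[0][1] + B[1][1] = -3 + 0 = -3) = -3 (attained at k = 1)
  C[1][0] = min over k of (A[1][0] + B[0][0] = 10 + 0 = 10, A[1][1] + B[1][0] = -2 + 5 = 3) = 3 (attained at k = 1)
  C[1][1] = min over k of (A[1][0] + B[0][1] = 10 + 2 = 12, A[1][1] + B[1][1] = -2 + 0 = -2) = -2 (attained at k = 1)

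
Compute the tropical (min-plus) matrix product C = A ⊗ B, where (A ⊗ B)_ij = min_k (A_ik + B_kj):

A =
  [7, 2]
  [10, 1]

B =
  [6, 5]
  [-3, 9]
A ⊗ B =
  [-1, 11]
  [-2, 10]

Apply the min-plus product entry-by-entry:
  C[0][0] = min over k of (A[0][0] + B[0][0] = 7 + 6 = 13, A[0][1] + B[1][0] = 2 + -3 = -1) = -1 (attained at k = 1)
  C[0][1] = min over k of (A[0][0] + B[0][1] = 7 + 5 = 12, A[0][1] + B[1][1] = 2 + 9 = 11) = 11 (attained at k = 1)
  C[1][0] = min over k of (A[1][0] + B[0][0] = 10 + 6 = 16, A[1][1] + B[1][0] = 1 + -3 = -2) = -2 (attained at k = 1)
  C[1][1] = min over k of (A[1][0] + B[0][1] = 10 + 5 = 15, A[1][1] + B[1][1] = 1 + 9 = 10) = 10 (attained at k = 1)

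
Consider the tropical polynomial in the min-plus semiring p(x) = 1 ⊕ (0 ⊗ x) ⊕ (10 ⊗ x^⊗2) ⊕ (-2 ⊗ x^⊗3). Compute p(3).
p(3) = 1

A tropical monomial a ⊗ x^⊗i evaluates to a + i · x. Evaluating each term at x = 3:
  Term 0 contributes 1 + 0 · 3 = 1
  Term 1 contributes 0 + 1 · 3 = 3
  Term 2 contributes 10 + 2 · 3 = 16
  Term 3 contributes -2 + 3 · 3 = 7
p(3) = ⊕ of these = min[1, 3, 16, 7] = 1.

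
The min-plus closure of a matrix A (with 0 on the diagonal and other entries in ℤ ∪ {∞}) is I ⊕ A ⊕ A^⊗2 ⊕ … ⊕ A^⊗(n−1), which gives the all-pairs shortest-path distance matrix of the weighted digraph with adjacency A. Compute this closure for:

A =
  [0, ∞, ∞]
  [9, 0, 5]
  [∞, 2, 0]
Closure =
  [0, ∞, ∞]
  [9, 0, 5]
  [11, 2, 0]

This is the Floyd-Warshall all-pairs shortest-path computation. For each intermediate vertex k = 0, 1, …, 2, update dist[i][j] ← min(dist[i][j], dist[i][k] + dist[k][j]). The final matrix gives, for each (i, j), the minimum total weight of any directed path from i to j (possibly empty when i = j).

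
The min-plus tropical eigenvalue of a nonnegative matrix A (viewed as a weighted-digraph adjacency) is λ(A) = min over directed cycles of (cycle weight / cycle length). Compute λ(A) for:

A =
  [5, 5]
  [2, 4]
λ(A) = 7/2

Enumerate directed cycles and compute their means (weight / length). Sample:
  cycle 0 → 0: weight = 5, length = 1, mean = 5/1 ≈ 5.000
  cycle 1 → 1: weight = 4, length = 1, mean = 4/1 ≈ 4.000
  cycle 0 → 1 → 0: weight = 7, length = 2, mean = 7/2 ≈ 3.500
  cycle 1 → 0 → 1: weight = 7, length = 2, mean = 7/2 ≈ 3.500
Minimum mean = 3.500, attained e.g. along the cycle 0 → 1 → 0 with weight 7 and length 2. So λ(A) = 7/2 = 7/2.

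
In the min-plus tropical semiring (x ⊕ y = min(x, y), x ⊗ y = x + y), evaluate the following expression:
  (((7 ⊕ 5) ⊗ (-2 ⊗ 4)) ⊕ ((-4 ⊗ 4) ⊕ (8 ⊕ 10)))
(((7 ⊕ 5) ⊗ (-2 ⊗ 4)) ⊕ ((-4 ⊗ 4) ⊕ (8 ⊕ 10))) = 0

Expand innermost to outermost. Recall ⊕ takes the minimum of its arguments and ⊗ takes their sum. Working out the expression (((7 ⊕ 5) ⊗ (-2 ⊗ 4)) ⊕ ((-4 ⊗ 4) ⊕ (8 ⊕ 10))) gives 0.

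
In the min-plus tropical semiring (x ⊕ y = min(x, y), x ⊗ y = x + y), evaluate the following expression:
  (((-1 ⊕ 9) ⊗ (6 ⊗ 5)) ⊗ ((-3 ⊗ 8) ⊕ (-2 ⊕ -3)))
(((-1 ⊕ 9) ⊗ (6 ⊗ 5)) ⊗ ((-3 ⊗ 8) ⊕ (-2 ⊕ -3))) = 7

Expand innermost to outermost. Recall ⊕ takes the minimum of its arguments and ⊗ takes their sum. Working out the expression (((-1 ⊕ 9) ⊗ (6 ⊗ 5)) ⊗ ((-3 ⊗ 8) ⊕ (-2 ⊕ -3))) gives 7.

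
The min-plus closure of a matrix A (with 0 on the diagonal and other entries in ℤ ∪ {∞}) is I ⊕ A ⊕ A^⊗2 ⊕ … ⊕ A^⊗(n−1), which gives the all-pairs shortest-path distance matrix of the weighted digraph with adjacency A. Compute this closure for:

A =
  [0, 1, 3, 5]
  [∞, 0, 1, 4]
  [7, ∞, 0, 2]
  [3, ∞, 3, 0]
Closure =
  [0, 1, 2, 4]
  [6, 0, 1, 3]
  [5, 6, 0, 2]
  [3, 4, 3, 0]

This is the Floyd-Warshall all-pairs shortest-path computation. For each intermediate vertex k = 0, 1, …, 3, update dist[i][j] ← min(dist[i][j], dist[i][k] + dist[k][j]). The final matrix gives, for each (i, j), the minimum total weight of any directed path from i to j (possibly empty when i = j).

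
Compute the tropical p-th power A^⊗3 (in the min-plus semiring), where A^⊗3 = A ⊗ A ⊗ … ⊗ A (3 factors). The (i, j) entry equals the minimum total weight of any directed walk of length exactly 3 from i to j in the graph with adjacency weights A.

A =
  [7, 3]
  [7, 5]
A^⊗3 =
  [15, 13]
  [17, 15]

Each entry (A^⊗3)_ij equals the minimum over all length-3 walks i = v_0 → v_1 → … → v_3 = j of Σ_t A[v_t][v_{t+1}]. For example, for (i, j) = (0, 1) we minimise over 4 possible intermediate vertex sequences; the minimum is 13, attained along the walk 0 → 1 → 0 → 1.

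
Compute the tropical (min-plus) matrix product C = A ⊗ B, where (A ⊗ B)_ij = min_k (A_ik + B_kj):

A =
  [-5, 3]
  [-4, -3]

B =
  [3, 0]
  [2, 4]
A ⊗ B =
  [-2, -5]
  [-1, -4]

Apply the min-plus product entry-by-entry:
  C[0][0] = min over k of (A[0][0] + B[0][0] = -5 + 3 = -2, A[0][1] + B[1][0] = 3 + 2 = 5) = -2 (attained at k = 0)
  C[0][1] = min over k of (A[0][0] + B[0][1] = -5 + 0 = -5, A[0][1] + B[1][1] = 3 + 4 = 7) = -5 (attained at k = 0)
  C[1][0] = min over k of (A[1][0] + B[0][0] = -4 + 3 = -1, A[1][1] + B[1][0] = -3 + 2 = -1) = -1 (attained at k = 0)
  C[1][1] = min over k of (A[1][0] + B[0][1] = -4 + 0 = -4, A[1][1] + B[1][1] = -3 + 4 = 1) = -4 (attained at k = 0)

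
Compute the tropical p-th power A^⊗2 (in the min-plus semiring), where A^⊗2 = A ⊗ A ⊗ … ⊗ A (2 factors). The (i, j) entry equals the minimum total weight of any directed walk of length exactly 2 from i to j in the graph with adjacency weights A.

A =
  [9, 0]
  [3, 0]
A^⊗2 =
  [3, 0]
  [3, 0]

Each entry (A^⊗2)_ij equals the minimum over all length-2 walks i = v_0 → v_1 → … → v_2 = j of Σ_t A[v_t][v_{t+1}]. For example, for (i, j) = (0, 1) we minimise over 2 possible intermediate vertex sequences; the minimum is 0, attained along the walk 0 → 1 → 1.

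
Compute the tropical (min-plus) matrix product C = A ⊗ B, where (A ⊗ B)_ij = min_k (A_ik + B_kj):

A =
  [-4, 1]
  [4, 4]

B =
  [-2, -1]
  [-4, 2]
A ⊗ B =
  [-6, -5]
  [0, 3]

Apply the min-plus product entry-by-entry:
  C[0][0] = min over k of (A[0][0] + B[0][0] = -4 + -2 = -6, A[0][1] + B[1][0] = 1 + -4 = -3) = -6 (attained at k = 0)
  C[0][1] = min over k of (A[0][0] + B[0][1] = -4 + -1 = -5, A[0][1] + B[1][1] = 1 + 2 = 3) = -5 (attained at k = 0)
  C[1][0] = min over k of (A[1][0] + B[0][0] = 4 + -2 = 2, A[1][1] + B[1][0] = 4 + -4 = 0) = 0 (attained at k = 1)
  C[1][1] = min over k of (A[1][0] + B[0][1] = 4 + -1 = 3, A[1][1] + B[1][1] = 4 + 2 = 6) = 3 (attained at k = 0)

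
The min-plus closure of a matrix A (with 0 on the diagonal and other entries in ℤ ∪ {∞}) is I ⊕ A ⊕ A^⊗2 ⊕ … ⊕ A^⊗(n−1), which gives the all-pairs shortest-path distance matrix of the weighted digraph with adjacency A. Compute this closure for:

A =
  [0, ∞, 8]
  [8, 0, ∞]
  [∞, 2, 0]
Closure =
  [0, 10, 8]
  [8, 0, 16]
  [10, 2, 0]

This is the Floyd-Warshall all-pairs shortest-path computation. For each intermediate vertex k = 0, 1, …, 2, update dist[i][j] ← min(dist[i][j], dist[i][k] + dist[k][j]). The final matrix gives, for each (i, j), the minimum total weight of any directed path from i to j (possibly empty when i = j).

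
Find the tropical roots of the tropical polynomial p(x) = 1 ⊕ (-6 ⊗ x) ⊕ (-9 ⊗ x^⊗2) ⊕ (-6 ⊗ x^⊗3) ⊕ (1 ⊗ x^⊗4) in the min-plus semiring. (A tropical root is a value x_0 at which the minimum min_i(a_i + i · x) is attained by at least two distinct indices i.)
Roots: {-7, -3, 3, 7}

Each tropical root is a break point of the lower envelope of the lines y = a_i + i · x (there are 5 lines, with slopes 0, 1, ..., 4). Only the lines that attain the minimum somewhere contribute to roots; other lines are dominated. Here the surviving (envelope) indices are i = 4, i = 3, i = 2, i = 1, i = 0.
Intersections between consecutive envelope lines give the roots: for adjacent envelope indices i < j the intersection is x = (a_i − a_j) / (j − i). Reading off the sorted break points: {-7, -3, 3, 7}.
Verification: at each break x_0, at least two indices attain the minimum of min_i(a_i + i · x_0).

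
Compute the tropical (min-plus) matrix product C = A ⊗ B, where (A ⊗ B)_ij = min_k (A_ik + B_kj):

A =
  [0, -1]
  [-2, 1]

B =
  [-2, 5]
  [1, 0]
A ⊗ B =
  [-2, -1]
  [-4, 1]

Apply the min-plus product entry-by-entry:
  C[0][0] = min over k of (A[0][0] + B[0][0] = 0 + -2 = -2, A[0][1] + B[1][0] = -1 + 1 = 0) = -2 (attained at k = 0)
  C[0][1] = min over k of (A[0][0] + B[0][1] = 0 + 5 = 5, A[0][1] + B[1][1] = -1 + 0 = -1) = -1 (attained at k = 1)
  C[1][0] = min over k of (A[1][0] + B[0][0] = -2 + -2 = -4, A[1][1] + B[1][0] = 1 + 1 = 2) = -4 (attained at k = 0)
  C[1][1] = min over k of (A[1][0] + B[0][1] = -2 + 5 = 3, A[1][1] + B[1][1] = 1 + 0 = 1) = 1 (attained at k = 1)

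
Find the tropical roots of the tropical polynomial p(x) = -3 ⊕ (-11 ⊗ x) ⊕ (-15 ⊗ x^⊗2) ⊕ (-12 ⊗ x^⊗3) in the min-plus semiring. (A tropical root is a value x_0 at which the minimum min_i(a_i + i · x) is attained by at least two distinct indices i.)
Roots: {-3, 4, 8}

Each tropical root is a break point of the lower envelope of the lines y = a_i + i · x (there are 4 lines, with slopes 0, 1, ..., 3). Only the lines that attain the minimum somewhere contribute to roots; other lines are dominated. Here the surviving (envelope) indices are i = 3, i = 2, i = 1, i = 0.
Intersections between consecutive envelope lines give the roots: for adjacent envelope indices i < j the intersection is x = (a_i − a_j) / (j − i). Reading off the sorted break points: {-3, 4, 8}.
Verification: at each break x_0, at least two indices attain the minimum of min_i(a_i + i · x_0).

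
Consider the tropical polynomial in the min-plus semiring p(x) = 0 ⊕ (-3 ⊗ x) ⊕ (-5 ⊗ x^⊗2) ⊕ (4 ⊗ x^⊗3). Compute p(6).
p(6) = 0

A tropical monomial a ⊗ x^⊗i evaluates to a + i · x. Evaluating each term at x = 6:
  Term 0 contributes 0 + 0 · 6 = 0
  Term 1 contributes -3 + 1 · 6 = 3
  Term 2 contributes -5 + 2 · 6 = 7
  Term 3 contributes 4 + 3 · 6 = 22
p(6) = ⊕ of these = min[0, 3, 7, 22] = 0.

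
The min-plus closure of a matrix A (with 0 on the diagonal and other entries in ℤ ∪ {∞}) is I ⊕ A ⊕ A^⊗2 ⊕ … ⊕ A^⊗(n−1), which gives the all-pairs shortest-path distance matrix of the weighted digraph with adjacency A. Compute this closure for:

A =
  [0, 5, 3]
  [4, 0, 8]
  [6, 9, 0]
Closure =
  [0, 5, 3]
  [4, 0, 7]
  [6, 9, 0]

This is the Floyd-Warshall all-pairs shortest-path computation. For each intermediate vertex k = 0, 1, …, 2, update dist[i][j] ← min(dist[i][j], dist[i][k] + dist[k][j]). The final matrix gives, for each (i, j), the minimum total weight of any directed path from i to j (possibly empty when i = j).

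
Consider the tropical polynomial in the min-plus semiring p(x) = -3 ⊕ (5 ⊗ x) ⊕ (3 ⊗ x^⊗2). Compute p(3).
p(3) = -3

A tropical monomial a ⊗ x^⊗i evaluates to a + i · x. Evaluating each term at x = 3:
  Term 0 contributes -3 + 0 · 3 = -3
  Term 1 contributes 5 + 1 · 3 = 8
  Term 2 contributes 3 + 2 · 3 = 9
p(3) = ⊕ of these = min[-3, 8, 9] = -3.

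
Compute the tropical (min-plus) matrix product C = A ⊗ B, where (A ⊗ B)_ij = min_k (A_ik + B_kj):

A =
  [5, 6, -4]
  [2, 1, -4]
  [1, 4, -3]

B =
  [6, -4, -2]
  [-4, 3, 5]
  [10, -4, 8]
A ⊗ B =
  [2, -8, 3]
  [-3, -8, 0]
  [0, -7, -1]

Apply the min-plus product entry-by-entry:
  C[0][0] = min over k of (A[0][0] + B[0][0] = 5 + 6 = 11, A[0][1] + B[1][0] = 6 + -4 = 2, A[0][2] + B[2][0] = -4 + 10 = 6) = 2 (attained at k = 1)
  C[0][1] = min over k of (A[0][0] + B[0][1] = 5 + -4 = 1, A[0][1] + B[1][1] = 6 + 3 = 9, A[0][2] + B[2][1] = -4 + -4 = -8) = -8 (attained at k = 2)
  C[0][2] = min over k of (A[0][0] + B[0][2] = 5 + -2 = 3, A[0][1] + B[1][2] = 6 + 5 = 11, A[0][2] + B[2][2] = -4 + 8 = 4) = 3 (attained at k = 0)
  C[1][0] = min over k of (A[1][0] + B[0][0] = 2 + 6 = 8, A[1][1] + B[1][0] = 1 + -4 = -3, A[1][2] + B[2][0] = -4 + 10 = 6) = -3 (attained at k = 1)
  C[1][1] = min over k of (A[1][0] + B[0][1] = 2 + -4 = -2, A[1][1] + B[1][1] = 1 + 3 = 4, A[1][2] + B[2][1] = -4 + -4 = -8) = -8 (attained at k = 2)
  C[1][2] = min over k of (A[1][0] + B[0][2] = 2 + -2 = 0, A[1][1] + B[1][2] = 1 + 5 = 6, A[1][2] + B[2][2] = -4 + 8 = 4) = 0 (attained at k = 0)
  C[2][0] = min over k of (A[2][0] + B[0][0] = 1 + 6 = 7, A[2][1] + B[1][0] = 4 + -4 = 0, A[2][2] + B[2][0] = -3 + 10 = 7) = 0 (attained at k = 1)
  C[2][1] = min over k of (A[2][0] + B[0][1] = 1 + -4 = -3, A[2][1] + B[1][1] = 4 + 3 = 7, A[2][2] + B[2][1] = -3 + -4 = -7) = -7 (attained at k = 2)
  C[2][2] = min over k of (A[2][0] + B[0][2] = 1 + -2 = -1, A[2][1] + B[1][2] = 4 + 5 = 9, A[2][2] + B[2][2] = -3 + 8 = 5) = -1 (attained at k = 0)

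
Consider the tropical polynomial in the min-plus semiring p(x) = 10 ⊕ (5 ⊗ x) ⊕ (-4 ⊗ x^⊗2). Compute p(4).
p(4) = 4

A tropical monomial a ⊗ x^⊗i evaluates to a + i · x. Evaluating each term at x = 4:
  Term 0 contributes 10 + 0 · 4 = 10
  Term 1 contributes 5 + 1 · 4 = 9
  Term 2 contributes -4 + 2 · 4 = 4
p(4) = ⊕ of these = min[10, 9, 4] = 4.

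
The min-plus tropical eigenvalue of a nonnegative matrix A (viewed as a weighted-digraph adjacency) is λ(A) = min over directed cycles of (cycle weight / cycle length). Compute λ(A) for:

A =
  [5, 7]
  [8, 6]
λ(A) = 5

Enumerate directed cycles and compute their means (weight / length). Sample:
  cycle 0 → 0: weight = 5, length = 1, mean = 5/1 ≈ 5.000
  cycle 1 → 1: weight = 6, length = 1, mean = 6/1 ≈ 6.000
  cycle 0 → 1 → 0: weight = 15, length = 2, mean = 15/2 ≈ 7.500
  cycle 1 → 0 → 1: weight = 15, length = 2, mean = 15/2 ≈ 7.500
Minimum mean = 5.000, attained e.g. along the cycle 0 → 0 with weight 5 and length 1. So λ(A) = 5/1 = 5.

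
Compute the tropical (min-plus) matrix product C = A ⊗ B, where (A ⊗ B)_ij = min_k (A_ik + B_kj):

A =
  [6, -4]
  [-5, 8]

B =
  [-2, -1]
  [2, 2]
A ⊗ B =
  [-2, -2]
  [-7, -6]

Apply the min-plus product entry-by-entry:
  C[0][0] = min over k of (A[0][0] + B[0][0] = 6 + -2 = 4, A[0][1] + B[1][0] = -4 + 2 = -2) = -2 (attained at k = 1)
  C[0][1] = min over k of (A[0][0] + B[0][1] = 6 + -1 = 5, A[0][1] + B[1][1] = -4 + 2 = -2) = -2 (attained at k = 1)
  C[1][0] = min over k of (A[1][0] + B[0][0] = -5 + -2 = -7, A[1][1] + B[1][0] = 8 + 2 = 10) = -7 (attained at k = 0)
  C[1][1] = min over k of (A[1][0] + B[0][1] = -5 + -1 = -6, A[1][1] + B[1][1] = 8 + 2 = 10) = -6 (attained at k = 0)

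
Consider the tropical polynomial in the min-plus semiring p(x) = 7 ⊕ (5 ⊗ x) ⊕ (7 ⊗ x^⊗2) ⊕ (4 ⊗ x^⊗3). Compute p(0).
p(0) = 4

A tropical monomial a ⊗ x^⊗i evaluates to a + i · x. Evaluating each term at x = 0:
  Term 0 contributes 7 + 0 · 0 = 7
  Term 1 contributes 5 + 1 · 0 = 5
  Term 2 contributes 7 + 2 · 0 = 7
  Term 3 contributes 4 + 3 · 0 = 4
p(0) = ⊕ of these = min[7, 5, 7, 4] = 4.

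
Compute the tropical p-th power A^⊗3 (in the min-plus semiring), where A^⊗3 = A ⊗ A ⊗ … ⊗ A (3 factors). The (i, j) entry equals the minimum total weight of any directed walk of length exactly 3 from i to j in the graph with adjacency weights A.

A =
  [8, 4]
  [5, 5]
A^⊗3 =
  [14, 13]
  [14, 14]

Each entry (A^⊗3)_ij equals the minimum over all length-3 walks i = v_0 → v_1 → … → v_3 = j of Σ_t A[v_t][v_{t+1}]. For example, for (i, j) = (0, 1) we minimise over 4 possible intermediate vertex sequences; the minimum is 13, attained along the walk 0 → 1 → 0 → 1.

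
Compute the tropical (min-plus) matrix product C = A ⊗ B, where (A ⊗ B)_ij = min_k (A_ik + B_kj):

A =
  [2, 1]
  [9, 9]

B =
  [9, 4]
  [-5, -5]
A ⊗ B =
  [-4, -4]
  [4, 4]

Apply the min-plus product entry-by-entry:
  C[0][0] = min over k of (A[0][0] + B[0][0] = 2 + 9 = 11, A[0][1] + B[1][0] = 1 + -5 = -4) = -4 (attained at k = 1)
  C[0][1] = min over k of (A[0][0] + B[0][1] = 2 + 4 = 6, A[0][1] + B[1][1] = 1 + -5 = -4) = -4 (attained at k = 1)
  C[1][0] = min over k of (A[1][0] + B[0][0] = 9 + 9 = 18, A[1][1] + B[1][0] = 9 + -5 = 4) = 4 (attained at k = 1)
  C[1][1] = min over k of (A[1][0] + B[0][1] = 9 + 4 = 13, A[1][1] + B[1][1] = 9 + -5 = 4) = 4 (attained at k = 1)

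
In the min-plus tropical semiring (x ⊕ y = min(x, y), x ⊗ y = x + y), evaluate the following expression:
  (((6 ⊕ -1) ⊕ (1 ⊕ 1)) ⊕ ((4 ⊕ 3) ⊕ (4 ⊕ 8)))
(((6 ⊕ -1) ⊕ (1 ⊕ 1)) ⊕ ((4 ⊕ 3) ⊕ (4 ⊕ 8))) = -1

Expand innermost to outermost. Recall ⊕ takes the minimum of its arguments and ⊗ takes their sum. Working out the expression (((6 ⊕ -1) ⊕ (1 ⊕ 1)) ⊕ ((4 ⊕ 3) ⊕ (4 ⊕ 8))) gives -1.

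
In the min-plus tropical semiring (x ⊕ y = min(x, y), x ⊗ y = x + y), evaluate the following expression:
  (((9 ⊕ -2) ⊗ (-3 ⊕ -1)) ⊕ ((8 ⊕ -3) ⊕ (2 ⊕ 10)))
(((9 ⊕ -2) ⊗ (-3 ⊕ -1)) ⊕ ((8 ⊕ -3) ⊕ (2 ⊕ 10))) = -5

Expand innermost to outermost. Recall ⊕ takes the minimum of its arguments and ⊗ takes their sum. Working out the expression (((9 ⊕ -2) ⊗ (-3 ⊕ -1)) ⊕ ((8 ⊕ -3) ⊕ (2 ⊕ 10))) gives -5.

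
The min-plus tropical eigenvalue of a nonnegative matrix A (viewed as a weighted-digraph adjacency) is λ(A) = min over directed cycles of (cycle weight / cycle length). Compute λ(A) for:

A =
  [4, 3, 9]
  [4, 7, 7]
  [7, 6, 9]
λ(A) = 7/2

Enumerate directed cycles and compute their means (weight / length). Sample:
  cycle 0 → 0: weight = 4, length = 1, mean = 4/1 ≈ 4.000
  cycle 1 → 1: weight = 7, length = 1, mean = 7/1 ≈ 7.000
  cycle 2 → 2: weight = 9, length = 1, mean = 9/1 ≈ 9.000
  cycle 0 → 1 → 0: weight = 7, length = 2, mean = 7/2 ≈ 3.500
  cycle 0 → 2 → 0: weight = 16, length = 2, mean = 16/2 ≈ 8.000
  cycle 1 → 0 → 1: weight = 7, length = 2, mean = 7/2 ≈ 3.500
Minimum mean = 3.500, attained e.g. along the cycle 0 → 1 → 0 with weight 7 and length 2. So λ(A) = 7/2 = 7/2.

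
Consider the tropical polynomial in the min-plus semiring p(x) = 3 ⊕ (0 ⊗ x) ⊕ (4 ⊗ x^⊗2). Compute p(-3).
p(-3) = -3

A tropical monomial a ⊗ x^⊗i evaluates to a + i · x. Evaluating each term at x = -3:
  Term 0 contributes 3 + 0 · -3 = 3
  Term 1 contributes 0 + 1 · -3 = -3
  Term 2 contributes 4 + 2 · -3 = -2
p(-3) = ⊕ of these = min[3, -3, -2] = -3.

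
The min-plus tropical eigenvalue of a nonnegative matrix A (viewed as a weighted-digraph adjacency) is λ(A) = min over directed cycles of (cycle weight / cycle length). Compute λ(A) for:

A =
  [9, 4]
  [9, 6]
λ(A) = 6

Enumerate directed cycles and compute their means (weight / length). Sample:
  cycle 0 → 0: weight = 9, length = 1, mean = 9/1 ≈ 9.000
  cycle 1 → 1: weight = 6, length = 1, mean = 6/1 ≈ 6.000
  cycle 0 → 1 → 0: weight = 13, length = 2, mean = 13/2 ≈ 6.500
  cycle 1 → 0 → 1: weight = 13, length = 2, mean = 13/2 ≈ 6.500
Minimum mean = 6.000, attained e.g. along the cycle 1 → 1 with weight 6 and length 1. So λ(A) = 6/1 = 6.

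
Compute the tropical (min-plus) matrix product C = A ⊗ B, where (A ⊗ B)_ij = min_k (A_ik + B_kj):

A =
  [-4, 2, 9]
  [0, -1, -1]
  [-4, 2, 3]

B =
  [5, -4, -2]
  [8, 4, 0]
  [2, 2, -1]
A ⊗ B =
  [1, -8, -6]
  [1, -4, -2]
  [1, -8, -6]

Apply the min-plus product entry-by-entry:
  C[0][0] = min over k of (A[0][0] + B[0][0] = -4 + 5 = 1, A[0][1] + B[1][0] = 2 + 8 = 10, A[0][2] + B[2][0] = 9 + 2 = 11) = 1 (attained at k = 0)
  C[0][1] = min over k of (A[0][0] + B[0][1] = -4 + -4 = -8, A[0][1] + B[1][1] = 2 + 4 = 6, A[0][2] + B[2][1] = 9 + 2 = 11) = -8 (attained at k = 0)
  C[0][2] = min over k of (A[0][0] + B[0][2] = -4 + -2 = -6, A[0][1] + B[1][2] = 2 + 0 = 2, A[0][2] + B[2][2] = 9 + -1 = 8) = -6 (attained at k = 0)
  C[1][0] = min over k of (A[1][0] + B[0][0] = 0 + 5 = 5, A[1][1] + B[1][0] = -1 + 8 = 7, A[1][2] + B[2][0] = -1 + 2 = 1) = 1 (attained at k = 2)
  C[1][1] = min over k of (A[1][0] + B[0][1] = 0 + -4 = -4, A[1][1] + B[1][1] = -1 + 4 = 3, A[1][2] + B[2][1] = -1 + 2 = 1) = -4 (attained at k = 0)
  C[1][2] = min over k of (A[1][0] + B[0][2] = 0 + -2 = -2, A[1][1] + B[1][2] = -1 + 0 = -1, A[1][2] + B[2][2] = -1 + -1 = -2) = -2 (attained at k = 0)
  C[2][0] = min over k of (A[2][0] + B[0][0] = -4 + 5 = 1, A[2][1] + B[1][0] = 2 + 8 = 10, A[2][2] + B[2][0] = 3 + 2 = 5) = 1 (attained at k = 0)
  C[2][1] = min over k of (A[2][0] + B[0][1] = -4 + -4 = -8, A[2][1] + B[1][1] = 2 + 4 = 6, A[2][2] + B[2][1] = 3 + 2 = 5) = -8 (attained at k = 0)
  C[2][2] = min over k of (A[2][0] + B[0][2] = -4 + -2 = -6, A[2][1] + B[1][2] = 2 + 0 = 2, A[2][2] + B[2][2] = 3 + -1 = 2) = -6 (attained at k = 0)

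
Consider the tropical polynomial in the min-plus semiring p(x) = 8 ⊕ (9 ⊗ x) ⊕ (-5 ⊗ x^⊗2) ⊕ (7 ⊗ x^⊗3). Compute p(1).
p(1) = -3

A tropical monomial a ⊗ x^⊗i evaluates to a + i · x. Evaluating each term at x = 1:
  Term 0 contributes 8 + 0 · 1 = 8
  Term 1 contributes 9 + 1 · 1 = 10
  Term 2 contributes -5 + 2 · 1 = -3
  Term 3 contributes 7 + 3 · 1 = 10
p(1) = ⊕ of these = min[8, 10, -3, 10] = -3.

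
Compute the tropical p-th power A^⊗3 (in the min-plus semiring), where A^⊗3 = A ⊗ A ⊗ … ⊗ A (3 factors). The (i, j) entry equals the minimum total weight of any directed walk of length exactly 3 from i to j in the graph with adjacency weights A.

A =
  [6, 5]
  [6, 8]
A^⊗3 =
  [17, 16]
  [17, 17]

Each entry (A^⊗3)_ij equals the minimum over all length-3 walks i = v_0 → v_1 → … → v_3 = j of Σ_t A[v_t][v_{t+1}]. For example, for (i, j) = (0, 1) we minimise over 4 possible intermediate vertex sequences; the minimum is 16, attained along the walk 0 → 1 → 0 → 1.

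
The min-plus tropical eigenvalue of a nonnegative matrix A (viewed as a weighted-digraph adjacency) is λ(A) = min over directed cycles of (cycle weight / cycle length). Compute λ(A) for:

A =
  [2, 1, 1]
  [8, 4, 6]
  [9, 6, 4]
λ(A) = 2

Enumerate directed cycles and compute their means (weight / length). Sample:
  cycle 0 → 0: weight = 2, length = 1, mean = 2/1 ≈ 2.000
  cycle 1 → 1: weight = 4, length = 1, mean = 4/1 ≈ 4.000
  cycle 2 → 2: weight = 4, length = 1, mean = 4/1 ≈ 4.000
  cycle 0 → 1 → 0: weight = 9, length = 2, mean = 9/2 ≈ 4.500
  cycle 0 → 2 → 0: weight = 10, length = 2, mean = 10/2 ≈ 5.000
  cycle 1 → 0 → 1: weight = 9, length = 2, mean = 9/2 ≈ 4.500
Minimum mean = 2.000, attained e.g. along the cycle 0 → 0 with weight 2 and length 1. So λ(A) = 2/1 = 2.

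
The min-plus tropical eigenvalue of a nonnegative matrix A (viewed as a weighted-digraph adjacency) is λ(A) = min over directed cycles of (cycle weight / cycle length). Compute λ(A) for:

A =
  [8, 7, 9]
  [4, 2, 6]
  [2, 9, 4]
λ(A) = 2

Enumerate directed cycles and compute their means (weight / length). Sample:
  cycle 0 → 0: weight = 8, length = 1, mean = 8/1 ≈ 8.000
  cycle 1 → 1: weight = 2, length = 1, mean = 2/1 ≈ 2.000
  cycle 2 → 2: weight = 4, length = 1, mean = 4/1 ≈ 4.000
  cycle 0 → 1 → 0: weight = 11, length = 2, mean = 11/2 ≈ 5.500
  cycle 0 → 2 → 0: weight = 11, length = 2, mean = 11/2 ≈ 5.500
  cycle 1 → 0 → 1: weight = 11, length = 2, mean = 11/2 ≈ 5.500
Minimum mean = 2.000, attained e.g. along the cycle 1 → 1 with weight 2 and length 1. So λ(A) = 2/1 = 2.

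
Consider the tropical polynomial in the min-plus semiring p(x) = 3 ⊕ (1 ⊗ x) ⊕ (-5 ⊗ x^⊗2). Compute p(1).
p(1) = -3

A tropical monomial a ⊗ x^⊗i evaluates to a + i · x. Evaluating each term at x = 1:
  Term 0 contributes 3 + 0 · 1 = 3
  Term 1 contributes 1 + 1 · 1 = 2
  Term 2 contributes -5 + 2 · 1 = -3
p(1) = ⊕ of these = min[3, 2, -3] = -3.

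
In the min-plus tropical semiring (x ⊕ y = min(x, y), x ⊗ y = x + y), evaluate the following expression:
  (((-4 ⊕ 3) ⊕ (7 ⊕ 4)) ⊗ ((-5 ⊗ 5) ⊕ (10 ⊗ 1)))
(((-4 ⊕ 3) ⊕ (7 ⊕ 4)) ⊗ ((-5 ⊗ 5) ⊕ (10 ⊗ 1))) = -4

Expand innermost to outermost. Recall ⊕ takes the minimum of its arguments and ⊗ takes their sum. Working out the expression (((-4 ⊕ 3) ⊕ (7 ⊕ 4)) ⊗ ((-5 ⊗ 5) ⊕ (10 ⊗ 1))) gives -4.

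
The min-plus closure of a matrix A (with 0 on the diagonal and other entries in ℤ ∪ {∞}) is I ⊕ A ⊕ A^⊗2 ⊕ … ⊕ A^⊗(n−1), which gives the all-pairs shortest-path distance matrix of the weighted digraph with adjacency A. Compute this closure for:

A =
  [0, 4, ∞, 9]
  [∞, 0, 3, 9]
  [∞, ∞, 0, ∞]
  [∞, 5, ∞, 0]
Closure =
  [0, 4, 7, 9]
  [∞, 0, 3, 9]
  [∞, ∞, 0, ∞]
  [∞, 5, 8, 0]

This is the Floyd-Warshall all-pairs shortest-path computation. For each intermediate vertex k = 0, 1, …, 3, update dist[i][j] ← min(dist[i][j], dist[i][k] + dist[k][j]). The final matrix gives, for each (i, j), the minimum total weight of any directed path from i to j (possibly empty when i = j).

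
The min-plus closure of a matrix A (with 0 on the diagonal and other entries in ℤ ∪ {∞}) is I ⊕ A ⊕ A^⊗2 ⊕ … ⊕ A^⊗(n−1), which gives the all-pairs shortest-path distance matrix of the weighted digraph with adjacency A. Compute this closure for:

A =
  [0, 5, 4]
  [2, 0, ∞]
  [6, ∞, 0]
Closure =
  [0, 5, 4]
  [2, 0, 6]
  [6, 11, 0]

This is the Floyd-Warshall all-pairs shortest-path computation. For each intermediate vertex k = 0, 1, …, 2, update dist[i][j] ← min(dist[i][j], dist[i][k] + dist[k][j]). The final matrix gives, for each (i, j), the minimum total weight of any directed path from i to j (possibly empty when i = j).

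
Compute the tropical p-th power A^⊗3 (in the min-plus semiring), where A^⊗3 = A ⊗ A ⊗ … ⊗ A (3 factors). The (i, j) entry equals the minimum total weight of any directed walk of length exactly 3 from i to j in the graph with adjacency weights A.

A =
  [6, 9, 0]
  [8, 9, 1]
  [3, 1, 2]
A^⊗3 =
  [5, 3, 2]
  [6, 4, 3]
  [5, 3, 4]

Each entry (A^⊗3)_ij equals the minimum over all length-3 walks i = v_0 → v_1 → … → v_3 = j of Σ_t A[v_t][v_{t+1}]. For example, for (i, j) = (0, 2) we minimise over 9 possible intermediate vertex sequences; the minimum is 2, attained along the walk 0 → 2 → 1 → 2.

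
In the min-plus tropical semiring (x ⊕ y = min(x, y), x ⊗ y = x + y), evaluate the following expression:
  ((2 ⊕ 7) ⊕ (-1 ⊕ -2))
((2 ⊕ 7) ⊕ (-1 ⊕ -2)) = -2

Expand innermost to outermost. Recall ⊕ takes the minimum of its arguments and ⊗ takes their sum. Working out the expression ((2 ⊕ 7) ⊕ (-1 ⊕ -2)) gives -2.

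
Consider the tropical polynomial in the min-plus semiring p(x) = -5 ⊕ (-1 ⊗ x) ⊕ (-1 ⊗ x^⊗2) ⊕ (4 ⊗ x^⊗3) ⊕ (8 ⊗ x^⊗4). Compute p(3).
p(3) = -5

A tropical monomial a ⊗ x^⊗i evaluates to a + i · x. Evaluating each term at x = 3:
  Term 0 contributes -5 + 0 · 3 = -5
  Term 1 contributes -1 + 1 · 3 = 2
  Term 2 contributes -1 + 2 · 3 = 5
  Term 3 contributes 4 + 3 · 3 = 13
  Term 4 contributes 8 + 4 · 3 = 20
p(3) = ⊕ of these = min[-5, 2, 5, 13, 20] = -5.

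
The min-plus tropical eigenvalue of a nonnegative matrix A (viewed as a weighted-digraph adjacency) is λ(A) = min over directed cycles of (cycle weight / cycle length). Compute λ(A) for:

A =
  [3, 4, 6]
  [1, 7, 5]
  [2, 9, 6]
λ(A) = 5/2

Enumerate directed cycles and compute their means (weight / length). Sample:
  cycle 0 → 0: weight = 3, length = 1, mean = 3/1 ≈ 3.000
  cycle 1 → 1: weight = 7, length = 1, mean = 7/1 ≈ 7.000
  cycle 2 → 2: weight = 6, length = 1, mean = 6/1 ≈ 6.000
  cycle 0 → 1 → 0: weight = 5, length = 2, mean = 5/2 ≈ 2.500
  cycle 0 → 2 → 0: weight = 8, length = 2, mean = 8/2 ≈ 4.000
  cycle 1 → 0 → 1: weight = 5, length = 2, mean = 5/2 ≈ 2.500
Minimum mean = 2.500, attained e.g. along the cycle 0 → 1 → 0 with weight 5 and length 2. So λ(A) = 5/2 = 5/2.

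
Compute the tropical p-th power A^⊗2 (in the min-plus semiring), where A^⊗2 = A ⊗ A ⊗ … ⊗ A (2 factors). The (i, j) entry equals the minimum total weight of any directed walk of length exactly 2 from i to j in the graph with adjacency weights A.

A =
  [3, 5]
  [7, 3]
A^⊗2 =
  [6, 8]
  [10, 6]

Each entry (A^⊗2)_ij equals the minimum over all length-2 walks i = v_0 → v_1 → … → v_2 = j of Σ_t A[v_t][v_{t+1}]. For example, for (i, j) = (0, 1) we minimise over 2 possible intermediate vertex sequences; the minimum is 8, attained along the walk 0 → 0 → 1.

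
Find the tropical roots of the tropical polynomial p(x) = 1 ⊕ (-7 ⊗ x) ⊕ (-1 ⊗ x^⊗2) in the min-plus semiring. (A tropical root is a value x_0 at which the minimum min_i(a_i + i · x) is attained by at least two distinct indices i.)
Roots: {-6, 8}

Each tropical root is a break point of the lower envelope of the lines y = a_i + i · x (there are 3 lines, with slopes 0, 1, ..., 2). Only the lines that attain the minimum somewhere contribute to roots; other lines are dominated. Here the surviving (envelope) indices are i = 2, i = 1, i = 0.
Intersections between consecutive envelope lines give the roots: for adjacent envelope indices i < j the intersection is x = (a_i − a_j) / (j − i). Reading off the sorted break points: {-6, 8}.
Verification: at each break x_0, at least two indices attain the minimum of min_i(a_i + i · x_0).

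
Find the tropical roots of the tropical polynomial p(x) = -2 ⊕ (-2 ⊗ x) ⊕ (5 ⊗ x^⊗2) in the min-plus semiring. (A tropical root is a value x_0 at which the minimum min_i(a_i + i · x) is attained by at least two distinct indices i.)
Roots: {-7, 0}

Each tropical root is a break point of the lower envelope of the lines y = a_i + i · x (there are 3 lines, with slopes 0, 1, ..., 2). Only the lines that attain the minimum somewhere contribute to roots; other lines are dominated. Here the surviving (envelope) indices are i = 2, i = 1, i = 0.
Intersections between consecutive envelope lines give the roots: for adjacent envelope indices i < j the intersection is x = (a_i − a_j) / (j − i). Reading off the sorted break points: {-7, 0}.
Verification: at each break x_0, at least two indices attain the minimum of min_i(a_i + i · x_0).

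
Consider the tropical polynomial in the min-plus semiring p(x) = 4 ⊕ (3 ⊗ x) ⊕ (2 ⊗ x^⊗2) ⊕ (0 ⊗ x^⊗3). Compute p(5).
p(5) = 4

A tropical monomial a ⊗ x^⊗i evaluates to a + i · x. Evaluating each term at x = 5:
  Term 0 contributes 4 + 0 · 5 = 4
  Term 1 contributes 3 + 1 · 5 = 8
  Term 2 contributes 2 + 2 · 5 = 12
  Term 3 contributes 0 + 3 · 5 = 15
p(5) = ⊕ of these = min[4, 8, 12, 15] = 4.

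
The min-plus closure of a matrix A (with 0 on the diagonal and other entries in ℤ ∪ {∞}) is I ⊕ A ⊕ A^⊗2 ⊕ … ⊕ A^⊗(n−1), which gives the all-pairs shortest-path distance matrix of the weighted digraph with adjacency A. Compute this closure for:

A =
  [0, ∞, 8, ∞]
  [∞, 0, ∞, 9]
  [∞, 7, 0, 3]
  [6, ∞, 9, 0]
Closure =
  [0, 15, 8, 11]
  [15, 0, 18, 9]
  [9, 7, 0, 3]
  [6, 16, 9, 0]

This is the Floyd-Warshall all-pairs shortest-path computation. For each intermediate vertex k = 0, 1, …, 3, update dist[i][j] ← min(dist[i][j], dist[i][k] + dist[k][j]). The final matrix gives, for each (i, j), the minimum total weight of any directed path from i to j (possibly empty when i = j).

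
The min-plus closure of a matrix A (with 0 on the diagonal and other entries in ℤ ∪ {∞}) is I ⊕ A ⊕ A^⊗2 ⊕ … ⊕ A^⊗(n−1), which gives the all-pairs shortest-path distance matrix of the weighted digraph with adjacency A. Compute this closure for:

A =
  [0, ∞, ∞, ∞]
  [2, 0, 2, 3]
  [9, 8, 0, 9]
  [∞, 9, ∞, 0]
Closure =
  [0, ∞, ∞, ∞]
  [2, 0, 2, 3]
  [9, 8, 0, 9]
  [11, 9, 11, 0]

This is the Floyd-Warshall all-pairs shortest-path computation. For each intermediate vertex k = 0, 1, …, 3, update dist[i][j] ← min(dist[i][j], dist[i][k] + dist[k][j]). The final matrix gives, for each (i, j), the minimum total weight of any directed path from i to j (possibly empty when i = j).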